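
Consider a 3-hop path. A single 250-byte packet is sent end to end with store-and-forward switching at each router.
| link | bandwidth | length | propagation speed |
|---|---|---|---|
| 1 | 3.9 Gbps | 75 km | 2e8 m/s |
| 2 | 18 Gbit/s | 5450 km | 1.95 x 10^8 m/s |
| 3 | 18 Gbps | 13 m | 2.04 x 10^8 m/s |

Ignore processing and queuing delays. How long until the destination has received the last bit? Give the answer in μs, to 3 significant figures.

28300 μs

L = 250 × 8 = 2000 bits.
Transmission delays (L/R per hop): 0.512821, 0.111111, 0.111111 μs; sum = 0.735043 μs.
Propagation delays (d/s per hop): 375, 27948.7, 0.0637255 μs; sum = 28323.8 μs.
End-to-end = 28300 μs.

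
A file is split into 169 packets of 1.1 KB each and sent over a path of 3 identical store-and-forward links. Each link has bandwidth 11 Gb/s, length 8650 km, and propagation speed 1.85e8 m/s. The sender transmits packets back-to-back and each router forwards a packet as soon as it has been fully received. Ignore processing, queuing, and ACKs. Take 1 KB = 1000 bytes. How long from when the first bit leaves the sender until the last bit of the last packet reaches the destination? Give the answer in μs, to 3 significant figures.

140000 μs

Per-hop transmission t_tx = L/R = 8800/11000000000 = 0.8 μs.
Per-hop propagation t_prop = 8650000/185000000 = 46756.8 μs.
Pipeline fill: first packet needs 3·t_tx to clear all hops; remaining 168 packets each add one t_tx.
Total = (3+169-1)·t_tx + 3·t_prop = 171·0.8 + 3·46756.8 = 140000 μs.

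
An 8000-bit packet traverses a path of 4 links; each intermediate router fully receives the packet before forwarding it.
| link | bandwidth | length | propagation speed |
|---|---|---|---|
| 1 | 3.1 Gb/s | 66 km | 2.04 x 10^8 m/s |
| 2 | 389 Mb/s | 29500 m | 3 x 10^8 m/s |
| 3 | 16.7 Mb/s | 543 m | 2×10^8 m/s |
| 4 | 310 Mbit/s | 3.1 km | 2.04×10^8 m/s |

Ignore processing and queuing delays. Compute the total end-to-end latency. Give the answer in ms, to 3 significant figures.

0.968 ms

Transmission delays (L/R per hop): 0.00258065, 0.0205656, 0.479042, 0.0258065 ms; sum = 0.527995 ms.
Propagation delays (d/s per hop): 0.323529, 0.0983333, 0.002715, 0.0151961 ms; sum = 0.439774 ms.
End-to-end = 0.968 ms.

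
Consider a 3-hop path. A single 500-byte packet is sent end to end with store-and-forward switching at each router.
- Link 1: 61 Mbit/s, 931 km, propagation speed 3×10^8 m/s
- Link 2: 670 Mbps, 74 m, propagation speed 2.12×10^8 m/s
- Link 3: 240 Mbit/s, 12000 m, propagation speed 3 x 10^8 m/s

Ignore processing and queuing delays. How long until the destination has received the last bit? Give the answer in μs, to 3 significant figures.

3230 μs

L = 500 × 8 = 4000 bits.
Transmission delays (L/R per hop): 65.5738, 5.97015, 16.6667 μs; sum = 88.2106 μs.
Propagation delays (d/s per hop): 3103.33, 0.349057, 40 μs; sum = 3143.68 μs.
End-to-end = 3230 μs.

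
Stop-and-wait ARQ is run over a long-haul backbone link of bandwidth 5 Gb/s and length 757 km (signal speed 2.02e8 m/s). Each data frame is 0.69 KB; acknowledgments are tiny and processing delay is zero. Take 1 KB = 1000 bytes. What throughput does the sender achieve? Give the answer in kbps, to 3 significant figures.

736 kbps

t_tx = L/R = 5520/5000000000 = 1.104e-06 s.
t_prop = 757000/202000000 = 0.00374752 s; RTT = 0.00749505 s.
Cycle = t_tx + RTT = 0.00749615 s.
Throughput = L / cycle = 5520 / 0.00749615 = 736 kbps.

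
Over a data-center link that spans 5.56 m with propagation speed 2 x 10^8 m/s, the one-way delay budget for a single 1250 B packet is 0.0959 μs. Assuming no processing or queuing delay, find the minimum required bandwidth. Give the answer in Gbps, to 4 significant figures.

146.8 Gbps

L = 10000 bits.
Propagation delay = 5.56 / 200000000 = 0.0278 μs.
Transmission budget = 0.0959 − 0.0278 = 0.0681 μs.
R ≥ L / t_tx = 10000 bits / 6.81e-08 s = 146.8 Gbps.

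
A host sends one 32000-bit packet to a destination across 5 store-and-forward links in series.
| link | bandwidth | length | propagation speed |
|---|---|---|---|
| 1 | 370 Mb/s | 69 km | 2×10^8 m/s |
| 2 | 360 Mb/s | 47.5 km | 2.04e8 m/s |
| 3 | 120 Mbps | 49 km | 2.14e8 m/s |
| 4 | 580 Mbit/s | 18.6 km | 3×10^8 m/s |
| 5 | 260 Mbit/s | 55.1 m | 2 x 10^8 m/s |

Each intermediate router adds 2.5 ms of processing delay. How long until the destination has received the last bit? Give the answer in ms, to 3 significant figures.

Transmission delays (L/R per hop): 0.0864865, 0.0888889, 0.266667, 0.0551724, 0.123077 ms; sum = 0.620291 ms.
Propagation delays (d/s per hop): 0.345, 0.232843, 0.228972, 0.062, 0.0002755 ms; sum = 0.869091 ms.
Processing at 4 router(s): 4 × 2.5 ms = 10 ms.
End-to-end = 11.5 ms.

11.5 ms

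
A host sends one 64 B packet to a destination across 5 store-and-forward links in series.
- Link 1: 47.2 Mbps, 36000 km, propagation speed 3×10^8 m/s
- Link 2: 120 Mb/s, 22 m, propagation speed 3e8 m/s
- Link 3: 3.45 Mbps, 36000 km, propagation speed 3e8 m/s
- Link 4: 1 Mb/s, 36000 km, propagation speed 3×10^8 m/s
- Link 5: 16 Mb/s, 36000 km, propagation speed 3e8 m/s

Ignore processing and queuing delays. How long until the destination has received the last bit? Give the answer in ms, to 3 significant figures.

481 ms

L = 64 × 8 = 512 bits.
Transmission delays (L/R per hop): 0.0108475, 0.00426667, 0.148406, 0.512, 0.032 ms; sum = 0.70752 ms.
Propagation delays (d/s per hop): 120, 7.33333e-05, 120, 120, 120 ms; sum = 480 ms.
End-to-end = 481 ms.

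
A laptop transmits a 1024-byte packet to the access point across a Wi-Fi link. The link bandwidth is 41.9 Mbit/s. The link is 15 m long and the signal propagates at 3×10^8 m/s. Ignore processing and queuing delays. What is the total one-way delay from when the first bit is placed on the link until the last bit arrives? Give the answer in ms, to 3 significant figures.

0.196 ms

L = 1024 × 8 = 8192 bits.
Transmission delay = L/R = 8192 / 41900000 = 0.195513 ms.
Propagation delay = d/s = 15 m / 300000000 m/s = 5e-05 ms.
Total = 0.196 ms.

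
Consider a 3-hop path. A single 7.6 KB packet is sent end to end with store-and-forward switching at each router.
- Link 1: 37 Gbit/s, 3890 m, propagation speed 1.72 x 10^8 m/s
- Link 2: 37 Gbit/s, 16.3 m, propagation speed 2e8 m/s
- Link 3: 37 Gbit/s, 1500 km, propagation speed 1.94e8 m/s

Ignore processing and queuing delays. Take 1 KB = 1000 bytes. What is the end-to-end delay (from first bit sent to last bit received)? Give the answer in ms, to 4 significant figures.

7.760 ms

L = 60800 bits.
Transmission delay per hop = L/R = 60800/37000000000 = 0.00164324 ms; 3 hops → 0.00492973 ms.
Propagation delays (d/s per hop): 0.0226163, 8.15e-05, 7.73196 ms; sum = 7.75466 ms.
End-to-end = 7.760 ms.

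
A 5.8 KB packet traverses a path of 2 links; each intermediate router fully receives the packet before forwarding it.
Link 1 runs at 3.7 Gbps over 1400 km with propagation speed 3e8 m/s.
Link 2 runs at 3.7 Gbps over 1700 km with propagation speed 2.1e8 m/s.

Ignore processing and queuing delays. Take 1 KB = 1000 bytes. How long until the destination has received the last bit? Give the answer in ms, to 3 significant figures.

L = 46400 bits.
Transmission delay per hop = L/R = 46400/3700000000 = 0.0125405 ms; 2 hops → 0.0250811 ms.
Propagation delays (d/s per hop): 4.66667, 8.09524 ms; sum = 12.7619 ms.
End-to-end = 12.8 ms.

12.8 ms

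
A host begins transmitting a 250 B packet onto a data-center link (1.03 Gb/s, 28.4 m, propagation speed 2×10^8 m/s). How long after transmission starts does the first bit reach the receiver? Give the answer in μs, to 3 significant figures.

0.142 μs

First bit experiences only propagation delay: d/s = 28.4/200000000 = 0.142 μs.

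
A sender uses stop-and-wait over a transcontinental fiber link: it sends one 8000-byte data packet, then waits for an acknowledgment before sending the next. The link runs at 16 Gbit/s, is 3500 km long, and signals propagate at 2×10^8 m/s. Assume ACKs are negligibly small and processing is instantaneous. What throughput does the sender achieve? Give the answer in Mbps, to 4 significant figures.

1.828 Mbps

t_tx = L/R = 64000/16000000000 = 4e-06 s.
t_prop = 3500000/200000000 = 0.0175 s; RTT = 0.035 s.
Cycle = t_tx + RTT = 0.035004 s.
Throughput = L / cycle = 64000 / 0.035004 = 1.828 Mbps.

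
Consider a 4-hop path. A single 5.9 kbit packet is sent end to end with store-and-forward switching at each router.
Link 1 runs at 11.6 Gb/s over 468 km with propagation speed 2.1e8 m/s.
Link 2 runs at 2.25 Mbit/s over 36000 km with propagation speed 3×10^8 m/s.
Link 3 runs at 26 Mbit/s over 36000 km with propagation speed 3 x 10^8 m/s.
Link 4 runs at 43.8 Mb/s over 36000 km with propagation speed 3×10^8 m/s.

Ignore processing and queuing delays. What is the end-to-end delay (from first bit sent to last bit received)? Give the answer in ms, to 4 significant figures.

L = 5900 bits.
Transmission delays (L/R per hop): 0.000508621, 2.62222, 0.226923, 0.134703 ms; sum = 2.98436 ms.
Propagation delays (d/s per hop): 2.22857, 120, 120, 120 ms; sum = 362.229 ms.
End-to-end = 365.2 ms.

365.2 ms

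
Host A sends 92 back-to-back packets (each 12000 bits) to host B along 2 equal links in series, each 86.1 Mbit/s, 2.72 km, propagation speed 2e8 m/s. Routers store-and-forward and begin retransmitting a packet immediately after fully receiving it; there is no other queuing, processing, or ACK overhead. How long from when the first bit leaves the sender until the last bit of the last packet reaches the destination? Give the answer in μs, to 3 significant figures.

13000 μs

Per-hop transmission t_tx = L/R = 12000/86100000 = 139.373 μs.
Per-hop propagation t_prop = 2720/200000000 = 13.6 μs.
Pipeline fill: first packet needs 2·t_tx to clear all hops; remaining 91 packets each add one t_tx.
Total = (2+92-1)·t_tx + 2·t_prop = 93·139.373 + 2·13.6 = 13000 μs.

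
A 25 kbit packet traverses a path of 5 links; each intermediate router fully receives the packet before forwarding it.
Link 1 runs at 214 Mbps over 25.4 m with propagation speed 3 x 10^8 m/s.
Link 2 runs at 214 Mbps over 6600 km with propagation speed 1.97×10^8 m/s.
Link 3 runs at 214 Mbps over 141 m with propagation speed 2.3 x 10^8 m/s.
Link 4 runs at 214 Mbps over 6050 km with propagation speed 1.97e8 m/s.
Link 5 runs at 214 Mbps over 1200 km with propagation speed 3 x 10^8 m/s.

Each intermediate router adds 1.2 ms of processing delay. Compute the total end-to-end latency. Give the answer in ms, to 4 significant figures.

L = 25000 bits.
Transmission delay per hop = L/R = 25000/214000000 = 0.116822 ms; 5 hops → 0.584112 ms.
Propagation delays (d/s per hop): 8.46667e-05, 33.5025, 0.000613043, 30.7107, 4 ms; sum = 68.2139 ms.
Processing at 4 router(s): 4 × 1.2 ms = 4.8 ms.
End-to-end = 73.60 ms.

73.60 ms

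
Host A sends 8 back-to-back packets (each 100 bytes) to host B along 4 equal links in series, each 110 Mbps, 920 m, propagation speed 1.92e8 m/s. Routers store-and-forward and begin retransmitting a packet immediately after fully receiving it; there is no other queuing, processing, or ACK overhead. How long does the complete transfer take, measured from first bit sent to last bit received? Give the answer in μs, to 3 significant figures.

99.2 μs

Per-hop transmission t_tx = L/R = 800/110000000 = 7.27273 μs.
Per-hop propagation t_prop = 920/192000000 = 4.79167 μs.
Pipeline fill: first packet needs 4·t_tx to clear all hops; remaining 7 packets each add one t_tx.
Total = (4+8-1)·t_tx + 4·t_prop = 11·7.27273 + 4·4.79167 = 99.2 μs.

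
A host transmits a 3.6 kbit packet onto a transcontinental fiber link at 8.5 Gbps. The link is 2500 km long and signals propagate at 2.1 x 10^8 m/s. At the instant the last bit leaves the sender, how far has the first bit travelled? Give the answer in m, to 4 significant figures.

t_tx = L/R = 3600/8500000000 = 4.23529e-07 s.
Distance = s × t_tx = 210000000 × 4.23529e-07 = 88.94 m.

88.94 m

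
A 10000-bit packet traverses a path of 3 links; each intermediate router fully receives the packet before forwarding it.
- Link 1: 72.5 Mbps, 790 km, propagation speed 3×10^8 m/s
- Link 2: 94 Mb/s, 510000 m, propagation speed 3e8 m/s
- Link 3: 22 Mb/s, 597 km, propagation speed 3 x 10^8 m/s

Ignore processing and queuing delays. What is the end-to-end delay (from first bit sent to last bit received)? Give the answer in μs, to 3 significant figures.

Transmission delays (L/R per hop): 137.931, 106.383, 454.545 μs; sum = 698.859 μs.
Propagation delays (d/s per hop): 2633.33, 1700, 1990 μs; sum = 6323.33 μs.
End-to-end = 7020 μs.

7020 μs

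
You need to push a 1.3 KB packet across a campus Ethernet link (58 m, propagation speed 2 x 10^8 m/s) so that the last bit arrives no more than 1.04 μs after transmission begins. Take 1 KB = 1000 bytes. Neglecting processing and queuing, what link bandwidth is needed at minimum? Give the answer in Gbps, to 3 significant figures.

L = 10400 bits.
Propagation delay = 58 / 200000000 = 0.29 μs.
Transmission budget = 1.04 − 0.29 = 0.75 μs.
R ≥ L / t_tx = 10400 bits / 7.5e-07 s = 13.9 Gbps.

13.9 Gbps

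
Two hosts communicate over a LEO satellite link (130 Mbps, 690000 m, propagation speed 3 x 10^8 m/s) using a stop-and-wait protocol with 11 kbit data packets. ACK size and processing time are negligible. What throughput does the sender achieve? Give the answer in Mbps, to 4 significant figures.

2.348 Mbps

t_tx = L/R = 11000/130000000 = 8.46154e-05 s.
t_prop = 690000/300000000 = 0.0023 s; RTT = 0.0046 s.
Cycle = t_tx + RTT = 0.00468462 s.
Throughput = L / cycle = 11000 / 0.00468462 = 2.348 Mbps.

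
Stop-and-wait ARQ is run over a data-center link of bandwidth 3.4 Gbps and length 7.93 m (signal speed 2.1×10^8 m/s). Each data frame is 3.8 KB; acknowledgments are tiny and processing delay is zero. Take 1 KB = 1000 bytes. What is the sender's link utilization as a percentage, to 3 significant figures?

99.2 %

t_tx = L/R = 30400/3400000000 = 8.94118e-06 s.
t_prop = 7.93/210000000 = 3.77619e-08 s; RTT = 7.55238e-08 s.
Cycle = t_tx + RTT = 9.0167e-06 s.
Utilization = t_tx / cycle = 8.94118e-06/9.0167e-06 = 99.2 %.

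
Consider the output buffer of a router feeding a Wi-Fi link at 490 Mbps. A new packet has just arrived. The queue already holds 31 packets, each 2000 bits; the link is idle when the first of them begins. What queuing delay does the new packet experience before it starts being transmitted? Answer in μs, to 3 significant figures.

127 μs

Each queued packet: L/R = 2000/490000000 = 4.08163 μs.
31 queued → 126.531 μs.
Queuing delay = 127 μs.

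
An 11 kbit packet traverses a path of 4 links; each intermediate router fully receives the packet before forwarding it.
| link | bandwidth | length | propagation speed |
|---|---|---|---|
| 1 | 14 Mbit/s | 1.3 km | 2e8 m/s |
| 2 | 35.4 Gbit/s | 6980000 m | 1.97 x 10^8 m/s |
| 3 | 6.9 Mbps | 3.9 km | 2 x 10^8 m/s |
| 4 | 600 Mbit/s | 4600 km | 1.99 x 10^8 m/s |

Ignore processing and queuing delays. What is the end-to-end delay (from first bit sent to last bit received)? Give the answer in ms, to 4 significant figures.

60.97 ms

L = 11000 bits.
Transmission delays (L/R per hop): 0.785714, 0.000310734, 1.5942, 0.0183333 ms; sum = 2.39856 ms.
Propagation delays (d/s per hop): 0.0065, 35.4315, 0.0195, 23.1156 ms; sum = 58.573 ms.
End-to-end = 60.97 ms.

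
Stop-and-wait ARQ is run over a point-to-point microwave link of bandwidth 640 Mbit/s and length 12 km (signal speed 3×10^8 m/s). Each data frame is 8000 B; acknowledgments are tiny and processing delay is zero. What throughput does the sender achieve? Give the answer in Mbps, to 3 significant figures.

356 Mbps

t_tx = L/R = 64000/640000000 = 0.0001 s.
t_prop = 12000/300000000 = 4e-05 s; RTT = 8e-05 s.
Cycle = t_tx + RTT = 0.00018 s.
Throughput = L / cycle = 64000 / 0.00018 = 356 Mbps.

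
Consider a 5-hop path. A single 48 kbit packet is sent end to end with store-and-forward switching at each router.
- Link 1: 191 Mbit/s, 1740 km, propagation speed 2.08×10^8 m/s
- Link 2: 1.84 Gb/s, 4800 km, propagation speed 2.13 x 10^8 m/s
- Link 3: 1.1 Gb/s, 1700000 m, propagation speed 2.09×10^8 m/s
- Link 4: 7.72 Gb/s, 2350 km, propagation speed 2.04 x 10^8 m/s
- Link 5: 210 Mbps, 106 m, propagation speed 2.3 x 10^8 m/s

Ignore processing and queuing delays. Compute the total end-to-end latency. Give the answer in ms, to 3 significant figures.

51.1 ms

L = 48000 bits.
Transmission delays (L/R per hop): 0.251309, 0.026087, 0.0436364, 0.00621762, 0.228571 ms; sum = 0.555821 ms.
Propagation delays (d/s per hop): 8.36538, 22.5352, 8.13397, 11.5196, 0.00046087 ms; sum = 50.5546 ms.
End-to-end = 51.1 ms.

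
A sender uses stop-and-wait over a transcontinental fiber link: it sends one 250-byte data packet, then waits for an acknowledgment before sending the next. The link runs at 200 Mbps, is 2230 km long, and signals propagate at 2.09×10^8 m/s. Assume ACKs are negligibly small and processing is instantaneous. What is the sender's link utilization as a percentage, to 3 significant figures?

t_tx = L/R = 2000/200000000 = 1e-05 s.
t_prop = 2230000/209000000 = 0.0106699 s; RTT = 0.0213397 s.
Cycle = t_tx + RTT = 0.0213497 s.
Utilization = t_tx / cycle = 1e-05/0.0213497 = 0.0468 %.

0.0468 %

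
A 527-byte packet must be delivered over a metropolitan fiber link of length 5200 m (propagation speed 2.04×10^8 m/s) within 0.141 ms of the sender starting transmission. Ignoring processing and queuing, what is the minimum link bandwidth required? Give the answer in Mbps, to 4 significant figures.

36.50 Mbps

L = 4216 bits.
Propagation delay = 5200 / 204000000 = 0.0254902 ms.
Transmission budget = 0.141 − 0.0254902 = 0.11551 ms.
R ≥ L / t_tx = 4216 bits / 0.00011551 s = 36.50 Mbps.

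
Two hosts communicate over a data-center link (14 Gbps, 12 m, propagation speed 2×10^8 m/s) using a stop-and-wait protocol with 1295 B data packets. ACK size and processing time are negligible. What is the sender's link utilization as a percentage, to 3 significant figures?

t_tx = L/R = 10360/14000000000 = 7.4e-07 s.
t_prop = 12/200000000 = 6e-08 s; RTT = 1.2e-07 s.
Cycle = t_tx + RTT = 8.6e-07 s.
Utilization = t_tx / cycle = 7.4e-07/8.6e-07 = 86.0 %.

86.0 %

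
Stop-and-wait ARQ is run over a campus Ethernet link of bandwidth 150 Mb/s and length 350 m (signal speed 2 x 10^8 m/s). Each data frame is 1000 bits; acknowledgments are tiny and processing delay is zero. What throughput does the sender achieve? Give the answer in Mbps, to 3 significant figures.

t_tx = L/R = 1000/150000000 = 6.66667e-06 s.
t_prop = 350/200000000 = 1.75e-06 s; RTT = 3.5e-06 s.
Cycle = t_tx + RTT = 1.01667e-05 s.
Throughput = L / cycle = 1000 / 1.01667e-05 = 98.4 Mbps.

98.4 Mbps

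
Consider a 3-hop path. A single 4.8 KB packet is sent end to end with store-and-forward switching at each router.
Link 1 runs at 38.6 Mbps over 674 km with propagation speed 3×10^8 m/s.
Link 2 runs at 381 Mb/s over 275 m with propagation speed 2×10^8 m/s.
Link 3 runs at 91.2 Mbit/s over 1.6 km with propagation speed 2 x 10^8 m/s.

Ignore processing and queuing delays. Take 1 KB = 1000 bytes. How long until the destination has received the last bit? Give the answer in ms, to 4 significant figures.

3.773 ms

L = 38400 bits.
Transmission delays (L/R per hop): 0.994819, 0.100787, 0.421053 ms; sum = 1.51666 ms.
Propagation delays (d/s per hop): 2.24667, 0.001375, 0.008 ms; sum = 2.25604 ms.
End-to-end = 3.773 ms.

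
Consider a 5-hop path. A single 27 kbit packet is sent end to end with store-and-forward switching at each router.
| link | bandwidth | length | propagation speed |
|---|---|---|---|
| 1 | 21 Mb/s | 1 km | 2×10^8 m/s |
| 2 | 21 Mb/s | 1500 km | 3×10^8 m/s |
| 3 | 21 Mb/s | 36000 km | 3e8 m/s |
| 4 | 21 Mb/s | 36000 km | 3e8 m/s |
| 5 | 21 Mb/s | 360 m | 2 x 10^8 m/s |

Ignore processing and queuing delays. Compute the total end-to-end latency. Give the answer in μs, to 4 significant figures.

L = 27000 bits.
Transmission delay per hop = L/R = 27000/21000000 = 1285.71 μs; 5 hops → 6428.57 μs.
Propagation delays (d/s per hop): 5, 5000, 120000, 120000, 1.8 μs; sum = 245007 μs.
End-to-end = 251400 μs.

251400 μs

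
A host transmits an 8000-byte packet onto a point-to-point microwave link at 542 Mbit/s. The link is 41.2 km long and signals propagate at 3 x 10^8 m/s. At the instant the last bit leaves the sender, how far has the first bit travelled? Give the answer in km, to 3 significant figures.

35.4 km

t_tx = L/R = 64000/542000000 = 0.000118081 s.
Distance = s × t_tx = 300000000 × 0.000118081 = 35.4 km.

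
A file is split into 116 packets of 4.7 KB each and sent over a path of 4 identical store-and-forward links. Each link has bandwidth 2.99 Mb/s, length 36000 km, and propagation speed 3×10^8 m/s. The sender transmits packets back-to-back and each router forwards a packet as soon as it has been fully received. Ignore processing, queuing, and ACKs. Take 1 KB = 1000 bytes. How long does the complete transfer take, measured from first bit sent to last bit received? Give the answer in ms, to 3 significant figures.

Per-hop transmission t_tx = L/R = 37600/2990000 = 12.5753 ms.
Per-hop propagation t_prop = 36000000/300000000 = 120 ms.
Pipeline fill: first packet needs 4·t_tx to clear all hops; remaining 115 packets each add one t_tx.
Total = (4+116-1)·t_tx + 4·t_prop = 119·12.5753 + 4·120 = 1980 ms.

1980 ms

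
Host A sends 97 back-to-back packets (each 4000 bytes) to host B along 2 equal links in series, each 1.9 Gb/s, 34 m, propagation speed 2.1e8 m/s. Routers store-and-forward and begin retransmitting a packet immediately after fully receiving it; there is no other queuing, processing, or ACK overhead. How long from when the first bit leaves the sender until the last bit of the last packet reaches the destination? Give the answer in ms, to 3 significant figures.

Per-hop transmission t_tx = L/R = 32000/1900000000 = 0.0168421 ms.
Per-hop propagation t_prop = 34/210000000 = 0.000161905 ms.
Pipeline fill: first packet needs 2·t_tx to clear all hops; remaining 96 packets each add one t_tx.
Total = (2+97-1)·t_tx + 2·t_prop = 98·0.0168421 + 2·0.000161905 = 1.65 ms.

1.65 ms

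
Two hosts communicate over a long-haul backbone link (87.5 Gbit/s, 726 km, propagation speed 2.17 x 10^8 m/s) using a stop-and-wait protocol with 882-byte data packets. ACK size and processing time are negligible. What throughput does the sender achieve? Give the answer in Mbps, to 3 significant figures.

t_tx = L/R = 7056/87500000000 = 8.064e-08 s.
t_prop = 726000/217000000 = 0.00334562 s; RTT = 0.00669124 s.
Cycle = t_tx + RTT = 0.00669132 s.
Throughput = L / cycle = 7056 / 0.00669132 = 1.05 Mbps.

1.05 Mbps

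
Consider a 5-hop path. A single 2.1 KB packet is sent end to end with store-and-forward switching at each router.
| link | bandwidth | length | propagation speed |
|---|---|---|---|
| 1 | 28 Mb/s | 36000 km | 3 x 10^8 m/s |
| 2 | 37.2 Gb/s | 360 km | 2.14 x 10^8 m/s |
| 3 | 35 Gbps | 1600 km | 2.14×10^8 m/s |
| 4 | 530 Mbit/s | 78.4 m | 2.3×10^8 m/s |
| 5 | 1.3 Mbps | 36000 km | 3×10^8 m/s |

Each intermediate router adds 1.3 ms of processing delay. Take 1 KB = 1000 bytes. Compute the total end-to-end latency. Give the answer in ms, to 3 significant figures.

268 ms

L = 16800 bits.
Transmission delays (L/R per hop): 0.6, 0.000451613, 0.00048, 0.0316981, 12.9231 ms; sum = 13.5557 ms.
Propagation delays (d/s per hop): 120, 1.68224, 7.47664, 0.00034087, 120 ms; sum = 249.159 ms.
Processing at 4 router(s): 4 × 1.3 ms = 5.2 ms.
End-to-end = 268 ms.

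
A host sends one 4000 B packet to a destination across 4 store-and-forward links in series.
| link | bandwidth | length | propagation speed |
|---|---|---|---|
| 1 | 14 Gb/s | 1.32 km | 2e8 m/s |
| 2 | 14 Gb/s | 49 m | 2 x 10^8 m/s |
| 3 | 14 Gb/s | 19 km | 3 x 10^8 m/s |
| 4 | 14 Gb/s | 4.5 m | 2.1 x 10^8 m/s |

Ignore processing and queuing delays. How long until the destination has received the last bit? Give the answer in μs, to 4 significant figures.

L = 4000 × 8 = 32000 bits.
Transmission delay per hop = L/R = 32000/14000000000 = 2.28571 μs; 4 hops → 9.14286 μs.
Propagation delays (d/s per hop): 6.6, 0.245, 63.3333, 0.0214286 μs; sum = 70.1998 μs.
End-to-end = 79.34 μs.

79.34 μs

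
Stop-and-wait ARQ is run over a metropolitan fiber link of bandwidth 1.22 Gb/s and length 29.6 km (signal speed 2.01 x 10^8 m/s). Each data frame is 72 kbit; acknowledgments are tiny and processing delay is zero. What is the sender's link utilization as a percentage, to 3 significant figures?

16.7 %

t_tx = L/R = 72000/1220000000 = 5.90164e-05 s.
t_prop = 29600/2.01e+08 = 0.000147264 s; RTT = 0.000294527 s.
Cycle = t_tx + RTT = 0.000353544 s.
Utilization = t_tx / cycle = 5.90164e-05/0.000353544 = 16.7 %.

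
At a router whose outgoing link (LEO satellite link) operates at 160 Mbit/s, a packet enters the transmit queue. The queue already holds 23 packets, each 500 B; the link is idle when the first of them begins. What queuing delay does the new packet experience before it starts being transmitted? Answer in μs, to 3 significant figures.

575 μs

Each queued packet: L/R = 4000/160000000 = 25 μs.
23 queued → 575 μs.
Queuing delay = 575 μs.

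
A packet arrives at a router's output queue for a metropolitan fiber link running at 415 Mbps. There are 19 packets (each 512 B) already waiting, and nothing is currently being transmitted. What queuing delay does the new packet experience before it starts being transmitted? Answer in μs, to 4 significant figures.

Each queued packet: L/R = 4096/415000000 = 9.86988 μs.
19 queued → 187.528 μs.
Queuing delay = 187.5 μs.

187.5 μs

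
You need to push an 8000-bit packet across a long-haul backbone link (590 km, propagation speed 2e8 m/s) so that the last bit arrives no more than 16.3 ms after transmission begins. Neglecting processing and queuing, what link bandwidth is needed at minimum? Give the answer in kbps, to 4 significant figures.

Propagation delay = 590000 / 200000000 = 2.95 ms.
Transmission budget = 16.3 − 2.95 = 13.35 ms.
R ≥ L / t_tx = 8000 bits / 0.01335 s = 599.3 kbps.

599.3 kbps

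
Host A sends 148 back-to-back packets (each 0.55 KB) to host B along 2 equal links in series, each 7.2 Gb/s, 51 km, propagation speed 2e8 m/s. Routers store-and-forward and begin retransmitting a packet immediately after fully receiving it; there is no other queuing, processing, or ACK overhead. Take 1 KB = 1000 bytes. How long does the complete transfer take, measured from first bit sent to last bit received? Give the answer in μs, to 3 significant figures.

601 μs

Per-hop transmission t_tx = L/R = 4400/7200000000 = 0.611111 μs.
Per-hop propagation t_prop = 51000/200000000 = 255 μs.
Pipeline fill: first packet needs 2·t_tx to clear all hops; remaining 147 packets each add one t_tx.
Total = (2+148-1)·t_tx + 2·t_prop = 149·0.611111 + 2·255 = 601 μs.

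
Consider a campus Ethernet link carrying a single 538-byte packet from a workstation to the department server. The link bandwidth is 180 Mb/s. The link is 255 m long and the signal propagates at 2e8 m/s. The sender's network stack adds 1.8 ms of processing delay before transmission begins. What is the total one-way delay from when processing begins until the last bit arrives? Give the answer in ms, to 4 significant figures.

L = 538 × 8 = 4304 bits.
Transmission delay = L/R = 4304 / 180000000 = 0.0239111 ms.
Propagation delay = d/s = 255 m / 200000000 m/s = 0.001275 ms.
Plus processing delay 1.8 ms = 1.8 ms.
Total = 1.825 ms.

1.825 ms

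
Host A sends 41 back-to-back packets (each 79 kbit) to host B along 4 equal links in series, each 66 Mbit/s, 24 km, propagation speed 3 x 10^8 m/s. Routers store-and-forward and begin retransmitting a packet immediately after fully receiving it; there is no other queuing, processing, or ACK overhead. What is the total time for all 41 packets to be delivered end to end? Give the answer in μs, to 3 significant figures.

53000 μs

Per-hop transmission t_tx = L/R = 79000/66000000 = 1196.97 μs.
Per-hop propagation t_prop = 24000/300000000 = 80 μs.
Pipeline fill: first packet needs 4·t_tx to clear all hops; remaining 40 packets each add one t_tx.
Total = (4+41-1)·t_tx + 4·t_prop = 44·1196.97 + 4·80 = 53000 μs.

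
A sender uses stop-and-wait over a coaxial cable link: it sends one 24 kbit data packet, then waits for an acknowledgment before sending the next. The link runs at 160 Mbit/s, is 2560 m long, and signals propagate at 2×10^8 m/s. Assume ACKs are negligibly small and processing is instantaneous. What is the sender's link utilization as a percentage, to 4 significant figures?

t_tx = L/R = 24000/160000000 = 0.00015 s.
t_prop = 2560/200000000 = 1.28e-05 s; RTT = 2.56e-05 s.
Cycle = t_tx + RTT = 0.0001756 s.
Utilization = t_tx / cycle = 0.00015/0.0001756 = 85.42 %.

85.42 %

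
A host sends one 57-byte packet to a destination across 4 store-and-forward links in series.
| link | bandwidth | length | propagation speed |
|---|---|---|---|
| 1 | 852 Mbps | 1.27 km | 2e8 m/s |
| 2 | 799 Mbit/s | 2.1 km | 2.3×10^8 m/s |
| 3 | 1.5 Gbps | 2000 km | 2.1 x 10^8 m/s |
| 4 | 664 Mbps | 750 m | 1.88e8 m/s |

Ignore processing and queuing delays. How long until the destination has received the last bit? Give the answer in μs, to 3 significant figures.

L = 57 × 8 = 456 bits.
Transmission delays (L/R per hop): 0.535211, 0.570713, 0.304, 0.686747 μs; sum = 2.09667 μs.
Propagation delays (d/s per hop): 6.35, 9.13043, 9523.81, 3.98936 μs; sum = 9543.28 μs.
End-to-end = 9550 μs.

9550 μs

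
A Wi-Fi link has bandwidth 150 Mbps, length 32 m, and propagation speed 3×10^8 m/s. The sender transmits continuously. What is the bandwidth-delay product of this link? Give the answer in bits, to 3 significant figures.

16.0 bits

Propagation delay = 32 / 300000000 = 1.06667e-07 s.
BDP = R × t_prop = 150000000 × 1.06667e-07 = 16 bits.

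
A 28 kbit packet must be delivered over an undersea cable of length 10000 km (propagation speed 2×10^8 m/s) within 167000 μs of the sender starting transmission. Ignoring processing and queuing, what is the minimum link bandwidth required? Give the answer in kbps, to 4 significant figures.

Propagation delay = 10000000 / 200000000 = 50000 μs.
Transmission budget = 167000 − 50000 = 117000 μs.
R ≥ L / t_tx = 28000 bits / 0.117 s = 239.3 kbps.

239.3 kbps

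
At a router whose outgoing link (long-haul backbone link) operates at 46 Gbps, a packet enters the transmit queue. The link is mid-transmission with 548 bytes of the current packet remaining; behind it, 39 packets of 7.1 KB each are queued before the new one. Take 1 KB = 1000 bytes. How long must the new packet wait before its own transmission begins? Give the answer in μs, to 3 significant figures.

Each queued packet: L/R = 56800/46000000000 = 1.23478 μs.
39 queued → 48.1565 μs.
Plus remaining 4384 bits of current packet: 0.0953043 μs.
Queuing delay = 48.3 μs.

48.3 μs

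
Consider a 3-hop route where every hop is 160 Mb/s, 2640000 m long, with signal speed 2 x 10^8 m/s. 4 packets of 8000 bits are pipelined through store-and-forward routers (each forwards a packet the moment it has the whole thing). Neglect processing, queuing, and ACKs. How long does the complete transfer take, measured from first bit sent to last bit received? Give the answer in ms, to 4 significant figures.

Per-hop transmission t_tx = L/R = 8000/160000000 = 0.05 ms.
Per-hop propagation t_prop = 2640000/200000000 = 13.2 ms.
Pipeline fill: first packet needs 3·t_tx to clear all hops; remaining 3 packets each add one t_tx.
Total = (3+4-1)·t_tx + 3·t_prop = 6·0.05 + 3·13.2 = 39.90 ms.

39.90 ms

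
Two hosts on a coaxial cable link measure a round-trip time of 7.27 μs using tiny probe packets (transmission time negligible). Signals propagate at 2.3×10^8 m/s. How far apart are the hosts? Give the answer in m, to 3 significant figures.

836 m

One-way propagation = RTT/2 = 3.635 μs.
d = s × t = 2.3e+08 × 3.635e-06 = 836 m.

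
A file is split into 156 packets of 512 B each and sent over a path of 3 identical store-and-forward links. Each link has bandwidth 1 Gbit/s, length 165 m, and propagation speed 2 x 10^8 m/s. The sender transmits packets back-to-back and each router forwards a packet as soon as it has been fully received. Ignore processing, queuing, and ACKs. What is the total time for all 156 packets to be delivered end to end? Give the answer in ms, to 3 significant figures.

0.650 ms

Per-hop transmission t_tx = L/R = 4096/1000000000 = 0.004096 ms.
Per-hop propagation t_prop = 165/200000000 = 0.000825 ms.
Pipeline fill: first packet needs 3·t_tx to clear all hops; remaining 155 packets each add one t_tx.
Total = (3+156-1)·t_tx + 3·t_prop = 158·0.004096 + 3·0.000825 = 0.650 ms.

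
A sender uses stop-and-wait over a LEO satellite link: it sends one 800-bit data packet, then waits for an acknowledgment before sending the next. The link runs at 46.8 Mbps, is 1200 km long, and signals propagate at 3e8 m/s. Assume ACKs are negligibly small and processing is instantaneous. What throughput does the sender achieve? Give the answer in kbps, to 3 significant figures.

t_tx = L/R = 800/46800000 = 1.7094e-05 s.
t_prop = 1200000/300000000 = 0.004 s; RTT = 0.008 s.
Cycle = t_tx + RTT = 0.00801709 s.
Throughput = L / cycle = 800 / 0.00801709 = 99.8 kbps.

99.8 kbps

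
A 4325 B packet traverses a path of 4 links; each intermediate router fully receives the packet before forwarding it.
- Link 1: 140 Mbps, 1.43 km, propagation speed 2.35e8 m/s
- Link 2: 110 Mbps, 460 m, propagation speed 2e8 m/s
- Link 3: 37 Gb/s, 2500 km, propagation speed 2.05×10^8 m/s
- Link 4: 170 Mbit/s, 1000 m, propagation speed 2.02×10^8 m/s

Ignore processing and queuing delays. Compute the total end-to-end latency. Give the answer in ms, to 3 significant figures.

L = 4325 × 8 = 34600 bits.
Transmission delays (L/R per hop): 0.247143, 0.314545, 0.000935135, 0.203529 ms; sum = 0.766153 ms.
Propagation delays (d/s per hop): 0.00608511, 0.0023, 12.1951, 0.0049505 ms; sum = 12.2085 ms.
End-to-end = 13.0 ms.

13.0 ms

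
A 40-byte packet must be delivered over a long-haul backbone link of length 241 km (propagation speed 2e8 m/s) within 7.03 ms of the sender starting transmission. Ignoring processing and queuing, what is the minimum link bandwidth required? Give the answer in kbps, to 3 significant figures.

L = 320 bits.
Propagation delay = 241000 / 200000000 = 1.205 ms.
Transmission budget = 7.03 − 1.205 = 5.825 ms.
R ≥ L / t_tx = 320 bits / 0.005825 s = 54.9 kbps.

54.9 kbps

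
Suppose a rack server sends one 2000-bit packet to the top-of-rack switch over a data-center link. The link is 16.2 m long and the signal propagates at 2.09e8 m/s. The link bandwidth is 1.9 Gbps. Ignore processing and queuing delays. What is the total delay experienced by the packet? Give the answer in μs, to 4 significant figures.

1.130 μs

Transmission delay = L/R = 2000 / 1900000000 = 1.05263 μs.
Propagation delay = d/s = 16.2 m / 209000000 m/s = 0.077512 μs.
Total = 1.130 μs.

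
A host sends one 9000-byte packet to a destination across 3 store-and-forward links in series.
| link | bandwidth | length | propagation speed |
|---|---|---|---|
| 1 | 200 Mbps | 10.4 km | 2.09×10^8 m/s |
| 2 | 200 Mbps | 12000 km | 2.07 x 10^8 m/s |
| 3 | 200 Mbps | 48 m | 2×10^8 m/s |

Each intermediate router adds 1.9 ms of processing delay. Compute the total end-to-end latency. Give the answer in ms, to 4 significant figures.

L = 9000 × 8 = 72000 bits.
Transmission delay per hop = L/R = 72000/200000000 = 0.36 ms; 3 hops → 1.08 ms.
Propagation delays (d/s per hop): 0.0497608, 57.971, 0.00024 ms; sum = 58.021 ms.
Processing at 2 router(s): 2 × 1.9 ms = 3.8 ms.
End-to-end = 62.90 ms.

62.90 ms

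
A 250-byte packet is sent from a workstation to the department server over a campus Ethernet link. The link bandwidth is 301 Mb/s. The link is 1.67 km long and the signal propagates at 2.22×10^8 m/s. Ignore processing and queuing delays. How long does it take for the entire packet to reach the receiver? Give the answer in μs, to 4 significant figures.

14.17 μs

L = 250 × 8 = 2000 bits.
Transmission delay = L/R = 2000 / 301000000 = 6.64452 μs.
Propagation delay = d/s = 1670 m / 2.22e+08 m/s = 7.52252 μs.
Total = 14.17 μs.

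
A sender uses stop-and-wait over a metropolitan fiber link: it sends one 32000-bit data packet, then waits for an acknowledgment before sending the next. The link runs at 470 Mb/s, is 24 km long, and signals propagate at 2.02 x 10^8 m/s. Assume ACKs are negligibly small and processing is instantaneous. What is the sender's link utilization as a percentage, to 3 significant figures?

t_tx = L/R = 32000/470000000 = 6.80851e-05 s.
t_prop = 24000/202000000 = 0.000118812 s; RTT = 0.000237624 s.
Cycle = t_tx + RTT = 0.000305709 s.
Utilization = t_tx / cycle = 6.80851e-05/0.000305709 = 22.3 %.

22.3 %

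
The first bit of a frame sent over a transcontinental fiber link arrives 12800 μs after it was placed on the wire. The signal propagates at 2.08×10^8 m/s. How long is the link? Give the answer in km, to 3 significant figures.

2660 km

d = s × t_prop = 208000000 × 0.0128 = 2660 km.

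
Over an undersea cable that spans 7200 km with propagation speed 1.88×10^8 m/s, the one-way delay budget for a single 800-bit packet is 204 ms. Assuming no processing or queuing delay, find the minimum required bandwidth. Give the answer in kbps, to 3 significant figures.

Propagation delay = 7200000 / 188000000 = 38.2979 ms.
Transmission budget = 204 − 38.2979 = 165.702 ms.
R ≥ L / t_tx = 800 bits / 0.165702 s = 4.83 kbps.

4.83 kbps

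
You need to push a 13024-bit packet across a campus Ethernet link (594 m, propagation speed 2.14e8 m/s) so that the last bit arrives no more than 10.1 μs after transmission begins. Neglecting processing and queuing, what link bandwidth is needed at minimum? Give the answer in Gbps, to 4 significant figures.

1.778 Gbps

Propagation delay = 594 / 214000000 = 2.7757 μs.
Transmission budget = 10.1 − 2.7757 = 7.3243 μs.
R ≥ L / t_tx = 13024 bits / 7.3243e-06 s = 1.778 Gbps.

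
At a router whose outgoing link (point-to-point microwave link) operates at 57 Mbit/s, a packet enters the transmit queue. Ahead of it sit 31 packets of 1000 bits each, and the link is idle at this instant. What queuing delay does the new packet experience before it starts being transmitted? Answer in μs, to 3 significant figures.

Each queued packet: L/R = 1000/57000000 = 17.5439 μs.
31 queued → 543.86 μs.
Queuing delay = 544 μs.

544 μs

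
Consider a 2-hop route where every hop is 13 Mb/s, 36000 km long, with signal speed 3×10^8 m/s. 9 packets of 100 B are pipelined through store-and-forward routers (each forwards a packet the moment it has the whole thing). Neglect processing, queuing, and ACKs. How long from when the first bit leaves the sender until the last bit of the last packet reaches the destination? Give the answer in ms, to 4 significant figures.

Per-hop transmission t_tx = L/R = 800/13000000 = 0.0615385 ms.
Per-hop propagation t_prop = 36000000/300000000 = 120 ms.
Pipeline fill: first packet needs 2·t_tx to clear all hops; remaining 8 packets each add one t_tx.
Total = (2+9-1)·t_tx + 2·t_prop = 10·0.0615385 + 2·120 = 240.6 ms.

240.6 ms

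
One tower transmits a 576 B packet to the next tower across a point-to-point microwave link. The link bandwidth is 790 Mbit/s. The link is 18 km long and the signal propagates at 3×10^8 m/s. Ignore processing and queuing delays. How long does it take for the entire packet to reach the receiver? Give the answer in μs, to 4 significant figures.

L = 576 × 8 = 4608 bits.
Transmission delay = L/R = 4608 / 790000000 = 5.83291 μs.
Propagation delay = d/s = 18000 m / 300000000 m/s = 60 μs.
Total = 65.83 μs.

65.83 μs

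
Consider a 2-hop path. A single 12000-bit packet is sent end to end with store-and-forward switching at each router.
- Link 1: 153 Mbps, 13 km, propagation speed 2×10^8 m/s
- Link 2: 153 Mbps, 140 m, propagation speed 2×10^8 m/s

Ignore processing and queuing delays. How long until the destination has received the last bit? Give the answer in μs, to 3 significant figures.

Transmission delay per hop = L/R = 12000/153000000 = 78.4314 μs; 2 hops → 156.863 μs.
Propagation delays (d/s per hop): 65, 0.7 μs; sum = 65.7 μs.
End-to-end = 223 μs.

223 μs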